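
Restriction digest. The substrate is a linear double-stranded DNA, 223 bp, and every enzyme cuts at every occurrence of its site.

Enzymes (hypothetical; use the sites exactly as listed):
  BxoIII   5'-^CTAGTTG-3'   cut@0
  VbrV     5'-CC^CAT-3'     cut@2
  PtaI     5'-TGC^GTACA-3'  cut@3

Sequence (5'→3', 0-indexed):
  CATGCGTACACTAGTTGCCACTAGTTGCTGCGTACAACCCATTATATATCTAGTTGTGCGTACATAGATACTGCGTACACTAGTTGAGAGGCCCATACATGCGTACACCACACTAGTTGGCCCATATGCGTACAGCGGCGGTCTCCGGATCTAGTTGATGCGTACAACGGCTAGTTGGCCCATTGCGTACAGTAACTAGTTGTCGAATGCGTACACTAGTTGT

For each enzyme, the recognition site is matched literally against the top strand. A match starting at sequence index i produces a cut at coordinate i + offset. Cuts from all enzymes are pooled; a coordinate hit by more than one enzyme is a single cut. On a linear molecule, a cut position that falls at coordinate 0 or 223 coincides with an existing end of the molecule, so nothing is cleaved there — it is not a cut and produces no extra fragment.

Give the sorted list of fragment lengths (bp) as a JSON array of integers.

[5,5,5,5,6,7,8,8,9,9,9,10,10,10,10,10,10,11,11,14,15,15,21]

Per-enzyme occurrences:
  BxoIII (CTAGTTG, off=0): starts [10, 20, 49, 79, 112, 150, 170, 195, 215] → cuts [10, 20, 49, 79, 112, 150, 170, 195, 215]
  VbrV (CCCAT, off=2): starts [37, 91, 120, 178] → cuts [39, 93, 122, 180]
  PtaI (TGCGTACA, off=3): starts [2, 28, 56, 71, 99, 126, 158, 183, 207] → cuts [5, 31, 59, 74, 102, 129, 161, 186, 210]

Pooled cuts: [5, 10, 20, 31, 39, 49, 59, 74, 79, 93, 102, 112, 122, 129, 150, 161, 170, 180, 186, 195, 210, 215]

Fragments:
  [0,5): 5 bp
  [5,10): 5 bp
  [10,20): 10 bp
  [20,31): 11 bp
  [31,39): 8 bp
  [39,49): 10 bp
  [49,59): 10 bp
  [59,74): 15 bp
  [74,79): 5 bp
  [79,93): 14 bp
  [93,102): 9 bp
  [102,112): 10 bp
  [112,122): 10 bp
  [122,129): 7 bp
  [129,150): 21 bp
  [150,161): 11 bp
  [161,170): 9 bp
  [170,180): 10 bp
  [180,186): 6 bp
  [186,195): 9 bp
  [195,210): 15 bp
  [210,215): 5 bp
  [215,223): 8 bp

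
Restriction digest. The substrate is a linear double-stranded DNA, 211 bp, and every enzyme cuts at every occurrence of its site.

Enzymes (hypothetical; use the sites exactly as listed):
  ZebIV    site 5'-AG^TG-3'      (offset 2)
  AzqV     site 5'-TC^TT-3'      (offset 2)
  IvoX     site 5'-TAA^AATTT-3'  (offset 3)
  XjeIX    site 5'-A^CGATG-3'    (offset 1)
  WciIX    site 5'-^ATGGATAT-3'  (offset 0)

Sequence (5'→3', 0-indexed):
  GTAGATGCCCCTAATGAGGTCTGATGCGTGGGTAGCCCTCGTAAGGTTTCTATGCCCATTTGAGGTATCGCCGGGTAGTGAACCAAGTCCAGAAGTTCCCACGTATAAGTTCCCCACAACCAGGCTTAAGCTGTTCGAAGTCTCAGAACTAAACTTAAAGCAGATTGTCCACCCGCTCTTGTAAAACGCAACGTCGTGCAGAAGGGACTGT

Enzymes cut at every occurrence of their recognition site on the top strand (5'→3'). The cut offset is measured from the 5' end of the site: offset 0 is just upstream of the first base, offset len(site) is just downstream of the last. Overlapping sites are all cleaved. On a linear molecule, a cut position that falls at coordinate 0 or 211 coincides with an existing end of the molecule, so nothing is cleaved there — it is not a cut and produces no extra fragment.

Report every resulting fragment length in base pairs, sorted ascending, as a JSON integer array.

Scan for sites:
  ZebIV AGTG/2: at [76] ⇒ [78]
  AzqV TCTT/2: at [176] ⇒ [178]
  IvoX (TAAAATTT, off=3): no sites
  XjeIX (ACGATG, off=1): no sites
  WciIX (ATGGATAT, off=0): no sites

Pooled cuts: [78, 178]

Fragment lengths:
  [0,78): 78 bp
  [78,178): 100 bp
  [178,211): 33 bp

[33,78,100]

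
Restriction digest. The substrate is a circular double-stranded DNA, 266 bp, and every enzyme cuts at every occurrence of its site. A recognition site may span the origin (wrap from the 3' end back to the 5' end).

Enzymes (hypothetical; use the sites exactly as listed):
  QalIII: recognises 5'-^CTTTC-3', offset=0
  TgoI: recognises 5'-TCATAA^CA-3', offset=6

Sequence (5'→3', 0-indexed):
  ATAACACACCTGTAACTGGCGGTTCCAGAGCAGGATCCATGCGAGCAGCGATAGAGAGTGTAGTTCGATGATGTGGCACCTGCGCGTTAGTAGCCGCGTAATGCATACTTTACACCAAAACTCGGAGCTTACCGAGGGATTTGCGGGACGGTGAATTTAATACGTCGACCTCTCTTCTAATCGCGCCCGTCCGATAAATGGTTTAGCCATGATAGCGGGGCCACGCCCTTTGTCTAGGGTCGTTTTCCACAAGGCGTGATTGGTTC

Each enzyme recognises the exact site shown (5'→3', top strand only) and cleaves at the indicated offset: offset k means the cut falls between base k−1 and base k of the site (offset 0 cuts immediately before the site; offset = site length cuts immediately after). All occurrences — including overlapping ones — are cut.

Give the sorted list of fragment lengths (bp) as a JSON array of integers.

[266]

Per-enzyme occurrences:
  QalIII (CTTTC, off=0): no sites
  TgoI (TCATAACA, off=6): starts [264] → cuts [4]

Pooled cuts: [4]

Fragment lengths:
  4→4 (wrap): 266-4+4 = 266 bp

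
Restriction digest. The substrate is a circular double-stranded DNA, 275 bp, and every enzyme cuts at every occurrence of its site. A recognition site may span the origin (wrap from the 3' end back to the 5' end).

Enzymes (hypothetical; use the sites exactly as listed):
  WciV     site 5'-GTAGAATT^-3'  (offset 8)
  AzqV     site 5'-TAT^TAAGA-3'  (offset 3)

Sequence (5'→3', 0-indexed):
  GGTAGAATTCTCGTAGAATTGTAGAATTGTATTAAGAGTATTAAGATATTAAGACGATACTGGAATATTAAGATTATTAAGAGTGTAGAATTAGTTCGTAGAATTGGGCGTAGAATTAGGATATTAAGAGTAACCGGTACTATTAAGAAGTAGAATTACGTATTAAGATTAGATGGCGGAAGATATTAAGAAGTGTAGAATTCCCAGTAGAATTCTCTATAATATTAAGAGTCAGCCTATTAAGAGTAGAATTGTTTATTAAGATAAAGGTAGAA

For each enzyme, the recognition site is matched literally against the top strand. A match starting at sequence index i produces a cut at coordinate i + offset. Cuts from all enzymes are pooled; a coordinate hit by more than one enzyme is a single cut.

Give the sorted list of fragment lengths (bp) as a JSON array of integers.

Scan for sites:
  WciV GTAGAATT/8: at [1, 12, 20, 84, 97, 109, 149, 194, 206, 245] ⇒ [9, 20, 28, 92, 105, 117, 157, 202, 214, 253]
  AzqV TATTAAGA/3: at [29, 38, 46, 65, 74, 121, 140, 160, 183, 222, 237, 256] ⇒ [32, 41, 49, 68, 77, 124, 143, 163, 186, 225, 240, 259]

All cut coordinates (distinct, sorted): [9, 20, 28, 32, 41, 49, 68, 77, 92, 105, 117, 124, 143, 157, 163, 186, 202, 214, 225, 240, 253, 259]

Fragment lengths:
  9→20: 11 bp
  20→28: 8 bp
  28→32: 4 bp
  32→41: 9 bp
  41→49: 8 bp
  49→68: 19 bp
  68→77: 9 bp
  77→92: 15 bp
  92→105: 13 bp
  105→117: 12 bp
  117→124: 7 bp
  124→143: 19 bp
  143→157: 14 bp
  157→163: 6 bp
  163→186: 23 bp
  186→202: 16 bp
  202→214: 12 bp
  214→225: 11 bp
  225→240: 15 bp
  240→253: 13 bp
  253→259: 6 bp
  259→9 (wrap): 275-259+9 = 25 bp

[4,6,6,7,8,8,9,9,11,11,12,12,13,13,14,15,15,16,19,19,23,25]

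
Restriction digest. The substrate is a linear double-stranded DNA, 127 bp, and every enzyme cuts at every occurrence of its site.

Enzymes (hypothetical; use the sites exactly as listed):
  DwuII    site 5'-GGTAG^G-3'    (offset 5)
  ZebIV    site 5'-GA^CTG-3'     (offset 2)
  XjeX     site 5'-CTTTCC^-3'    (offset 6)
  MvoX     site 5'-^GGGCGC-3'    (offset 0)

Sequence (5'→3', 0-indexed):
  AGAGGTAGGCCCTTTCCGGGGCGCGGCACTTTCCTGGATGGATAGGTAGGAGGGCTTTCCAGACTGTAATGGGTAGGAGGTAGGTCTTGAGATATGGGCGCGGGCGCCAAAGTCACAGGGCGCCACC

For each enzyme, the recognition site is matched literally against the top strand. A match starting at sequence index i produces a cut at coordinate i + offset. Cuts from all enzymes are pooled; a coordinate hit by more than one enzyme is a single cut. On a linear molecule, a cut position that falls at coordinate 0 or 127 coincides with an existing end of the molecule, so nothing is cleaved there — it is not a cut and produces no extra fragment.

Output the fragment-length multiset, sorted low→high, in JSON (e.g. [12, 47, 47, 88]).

Per-enzyme occurrences:
  DwuII (GGTAGG, off=5): starts [3, 44, 71, 78] → cuts [8, 49, 76, 83]
  ZebIV (GACTG, off=2): starts [61] → cuts [63]
  XjeX (CTTTCC, off=6): starts [11, 28, 54] → cuts [17, 34, 60]
  MvoX (GGGCGC, off=0): starts [18, 95, 101, 117] → cuts [18, 95, 101, 117]

Pooled cuts: [8, 17, 18, 34, 49, 60, 63, 76, 83, 95, 101, 117]

Fragments:
  [0,8): 8 bp
  [8,17): 9 bp
  [17,18): 1 bp
  [18,34): 16 bp
  [34,49): 15 bp
  [49,60): 11 bp
  [60,63): 3 bp
  [63,76): 13 bp
  [76,83): 7 bp
  [83,95): 12 bp
  [95,101): 6 bp
  [101,117): 16 bp
  [117,127): 10 bp

[1,3,6,7,8,9,10,11,12,13,15,16,16]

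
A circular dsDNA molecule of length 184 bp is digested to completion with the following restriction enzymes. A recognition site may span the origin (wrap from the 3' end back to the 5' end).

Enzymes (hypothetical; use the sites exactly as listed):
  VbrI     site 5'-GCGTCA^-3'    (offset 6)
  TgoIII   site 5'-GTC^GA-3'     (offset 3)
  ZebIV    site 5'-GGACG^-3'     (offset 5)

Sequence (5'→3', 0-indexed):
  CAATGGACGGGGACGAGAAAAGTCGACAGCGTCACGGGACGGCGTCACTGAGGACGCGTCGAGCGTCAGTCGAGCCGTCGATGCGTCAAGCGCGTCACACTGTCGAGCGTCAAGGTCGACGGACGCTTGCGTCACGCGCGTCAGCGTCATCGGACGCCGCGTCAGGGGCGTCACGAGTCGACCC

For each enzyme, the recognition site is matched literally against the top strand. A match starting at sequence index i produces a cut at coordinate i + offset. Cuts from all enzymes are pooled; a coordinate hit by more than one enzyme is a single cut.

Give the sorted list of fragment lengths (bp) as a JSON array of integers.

[3,4,5,6,6,6,6,7,7,7,8,8,8,8,8,9,9,9,9,9,9,9,10,14]

Per-enzyme occurrences:
  VbrI GCGTCA/6: at [28, 41, 62, 82, 91, 106, 128, 137, 143, 158, 167] ⇒ [34, 47, 68, 88, 97, 112, 134, 143, 149, 164, 173]
  TgoIII GTCGA/3: at [21, 57, 68, 76, 101, 114, 176] ⇒ [24, 60, 71, 79, 104, 117, 179]
  ZebIV GGACG/5: at [4, 10, 36, 51, 120, 151] ⇒ [9, 15, 41, 56, 125, 156]

Pooled cuts: [9, 15, 24, 34, 41, 47, 56, 60, 68, 71, 79, 88, 97, 104, 112, 117, 125, 134, 143, 149, 156, 164, 173, 179]

Fragment lengths:
  9→15: 6 bp
  15→24: 9 bp
  24→34: 10 bp
  34→41: 7 bp
  41→47: 6 bp
  47→56: 9 bp
  56→60: 4 bp
  60→68: 8 bp
  68→71: 3 bp
  71→79: 8 bp
  79→88: 9 bp
  88→97: 9 bp
  97→104: 7 bp
  104→112: 8 bp
  112→117: 5 bp
  117→125: 8 bp
  125→134: 9 bp
  134→143: 9 bp
  143→149: 6 bp
  149→156: 7 bp
  156→164: 8 bp
  164→173: 9 bp
  173→179: 6 bp
  179→9 (wrap): 184-179+9 = 14 bp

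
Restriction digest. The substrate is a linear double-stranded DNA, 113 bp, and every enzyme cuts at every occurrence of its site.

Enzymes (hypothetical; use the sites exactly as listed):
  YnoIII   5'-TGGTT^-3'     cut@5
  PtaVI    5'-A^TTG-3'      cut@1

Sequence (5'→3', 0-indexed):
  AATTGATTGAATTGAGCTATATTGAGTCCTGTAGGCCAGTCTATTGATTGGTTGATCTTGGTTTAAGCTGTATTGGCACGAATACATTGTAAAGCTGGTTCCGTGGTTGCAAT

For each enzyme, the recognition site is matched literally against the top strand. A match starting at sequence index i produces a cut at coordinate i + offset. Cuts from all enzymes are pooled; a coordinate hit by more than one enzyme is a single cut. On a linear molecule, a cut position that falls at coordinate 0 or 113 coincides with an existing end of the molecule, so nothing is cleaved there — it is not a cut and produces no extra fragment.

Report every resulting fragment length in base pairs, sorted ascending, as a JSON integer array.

Per-enzyme occurrences:
  YnoIII (TGGTT, off=5): starts [48, 58, 95, 103] → cuts [53, 63, 100, 108]
  PtaVI (ATTG, off=1): starts [1, 5, 10, 20, 42, 46, 71, 85] → cuts [2, 6, 11, 21, 43, 47, 72, 86]

All cut coordinates (distinct, sorted): [2, 6, 11, 21, 43, 47, 53, 63, 72, 86, 100, 108]

Fragment lengths:
  [0,2): 2 bp
  [2,6): 4 bp
  [6,11): 5 bp
  [11,21): 10 bp
  [21,43): 22 bp
  [43,47): 4 bp
  [47,53): 6 bp
  [53,63): 10 bp
  [63,72): 9 bp
  [72,86): 14 bp
  [86,100): 14 bp
  [100,108): 8 bp
  [108,113): 5 bp

[2,4,4,5,5,6,8,9,10,10,14,14,22]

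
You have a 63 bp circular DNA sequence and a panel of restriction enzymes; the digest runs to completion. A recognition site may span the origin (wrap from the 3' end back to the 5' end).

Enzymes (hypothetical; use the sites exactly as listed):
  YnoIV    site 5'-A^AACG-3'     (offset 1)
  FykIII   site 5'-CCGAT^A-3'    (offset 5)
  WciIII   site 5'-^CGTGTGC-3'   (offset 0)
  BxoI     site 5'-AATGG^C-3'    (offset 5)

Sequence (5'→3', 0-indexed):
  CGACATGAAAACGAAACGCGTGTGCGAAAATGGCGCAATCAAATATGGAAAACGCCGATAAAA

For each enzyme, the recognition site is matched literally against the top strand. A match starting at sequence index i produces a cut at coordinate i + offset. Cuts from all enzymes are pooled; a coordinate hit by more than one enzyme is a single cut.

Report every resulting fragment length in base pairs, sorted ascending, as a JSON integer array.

Scan for sites:
  YnoIV (AAACG, off=1): starts [8, 13, 49, 60] → cuts [9, 14, 50, 61]
  FykIII (CCGATA, off=5): starts [54] → cuts [59]
  WciIII (CGTGTGC, off=0): starts [18] → cuts [18]
  BxoI (AATGGC, off=5): starts [28] → cuts [33]

All cut coordinates (distinct, sorted): [9, 14, 18, 33, 50, 59, 61]

Fragments:
  9→14: 5 bp
  14→18: 4 bp
  18→33: 15 bp
  33→50: 17 bp
  50→59: 9 bp
  59→61: 2 bp
  61→9 (wrap): 63-61+9 = 11 bp

[2,4,5,9,11,15,17]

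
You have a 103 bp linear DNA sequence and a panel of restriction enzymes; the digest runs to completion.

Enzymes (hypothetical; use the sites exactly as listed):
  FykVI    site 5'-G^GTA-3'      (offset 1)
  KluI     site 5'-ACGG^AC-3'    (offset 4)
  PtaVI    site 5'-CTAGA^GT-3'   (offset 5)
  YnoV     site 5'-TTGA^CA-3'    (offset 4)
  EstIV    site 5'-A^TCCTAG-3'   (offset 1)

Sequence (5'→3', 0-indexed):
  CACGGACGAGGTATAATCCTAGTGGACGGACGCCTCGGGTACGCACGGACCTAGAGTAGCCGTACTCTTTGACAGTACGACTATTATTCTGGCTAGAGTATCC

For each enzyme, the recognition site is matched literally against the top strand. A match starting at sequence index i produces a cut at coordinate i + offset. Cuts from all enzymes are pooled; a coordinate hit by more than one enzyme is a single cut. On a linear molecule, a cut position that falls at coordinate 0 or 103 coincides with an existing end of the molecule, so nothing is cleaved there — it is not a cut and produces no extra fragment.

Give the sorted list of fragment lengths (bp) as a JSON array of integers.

Per-enzyme occurrences:
  FykVI GGTA/1: at [9, 37] ⇒ [10, 38]
  KluI ACGGAC/4: at [1, 25, 44] ⇒ [5, 29, 48]
  PtaVI CTAGAGT/5: at [50, 92] ⇒ [55, 97]
  YnoV TTGACA/4: at [68] ⇒ [72]
  EstIV ATCCTAG/1: at [15] ⇒ [16]

Pooled cuts: [5, 10, 16, 29, 38, 48, 55, 72, 97]

Fragments:
  [0,5): 5 bp
  [5,10): 5 bp
  [10,16): 6 bp
  [16,29): 13 bp
  [29,38): 9 bp
  [38,48): 10 bp
  [48,55): 7 bp
  [55,72): 17 bp
  [72,97): 25 bp
  [97,103): 6 bp

[5,5,6,6,7,9,10,13,17,25]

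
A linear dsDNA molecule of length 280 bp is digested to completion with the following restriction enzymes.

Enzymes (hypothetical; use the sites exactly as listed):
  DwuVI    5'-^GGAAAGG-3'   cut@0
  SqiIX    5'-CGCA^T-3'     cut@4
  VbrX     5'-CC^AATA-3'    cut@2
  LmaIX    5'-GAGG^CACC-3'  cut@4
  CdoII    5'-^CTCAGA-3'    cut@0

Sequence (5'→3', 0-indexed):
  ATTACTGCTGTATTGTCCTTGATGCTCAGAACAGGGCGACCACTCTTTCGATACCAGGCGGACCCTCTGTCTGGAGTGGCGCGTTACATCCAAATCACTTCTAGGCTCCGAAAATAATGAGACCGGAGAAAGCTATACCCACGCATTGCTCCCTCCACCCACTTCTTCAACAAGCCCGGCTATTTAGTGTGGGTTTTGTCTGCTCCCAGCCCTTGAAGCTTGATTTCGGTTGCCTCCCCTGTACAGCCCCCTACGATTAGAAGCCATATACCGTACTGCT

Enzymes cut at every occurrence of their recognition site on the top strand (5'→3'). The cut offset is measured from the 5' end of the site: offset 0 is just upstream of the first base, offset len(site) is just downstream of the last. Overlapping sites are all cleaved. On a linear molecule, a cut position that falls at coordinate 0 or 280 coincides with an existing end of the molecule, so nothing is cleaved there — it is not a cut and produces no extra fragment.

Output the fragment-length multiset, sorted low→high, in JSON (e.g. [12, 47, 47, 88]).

[24,121,135]

Scan for sites:
  DwuVI (GGAAAGG, off=0): no sites
  SqiIX (CGCAT, off=4): starts [141] → cuts [145]
  VbrX (CCAATA, off=2): no sites
  LmaIX (GAGGCACC, off=4): no sites
  CdoII (CTCAGA, off=0): starts [24] → cuts [24]

Pooled cuts: [24, 145]

Fragments:
  [0,24): 24 bp
  [24,145): 121 bp
  [145,280): 135 bp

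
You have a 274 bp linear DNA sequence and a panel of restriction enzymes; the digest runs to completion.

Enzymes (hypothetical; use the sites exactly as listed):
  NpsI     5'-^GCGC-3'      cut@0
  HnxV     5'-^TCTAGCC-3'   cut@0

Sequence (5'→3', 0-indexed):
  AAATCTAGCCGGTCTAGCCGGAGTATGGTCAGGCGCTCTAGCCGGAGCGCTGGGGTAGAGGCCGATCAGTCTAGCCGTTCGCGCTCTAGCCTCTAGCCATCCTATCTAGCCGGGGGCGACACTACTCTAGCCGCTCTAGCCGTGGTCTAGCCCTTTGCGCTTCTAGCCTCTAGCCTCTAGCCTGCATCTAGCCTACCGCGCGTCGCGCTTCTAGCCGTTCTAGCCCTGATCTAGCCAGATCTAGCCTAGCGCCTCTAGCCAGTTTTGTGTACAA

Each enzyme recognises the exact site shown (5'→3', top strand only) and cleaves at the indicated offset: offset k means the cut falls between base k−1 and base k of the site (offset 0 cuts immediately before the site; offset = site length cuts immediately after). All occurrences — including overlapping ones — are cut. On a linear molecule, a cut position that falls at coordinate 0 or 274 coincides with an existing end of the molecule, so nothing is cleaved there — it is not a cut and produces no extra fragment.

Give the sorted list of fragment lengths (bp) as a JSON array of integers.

[3,4,4,5,5,5,7,7,7,7,9,9,9,9,10,10,11,11,11,11,11,11,13,20,21,21,23]

Per-enzyme occurrences:
  NpsI (GCGC, off=0): starts [32, 46, 80, 156, 197, 204, 248] → cuts [32, 46, 80, 156, 197, 204, 248]
  HnxV (TCTAGCC, off=0): starts [3, 12, 36, 69, 84, 91, 104, 125, 134, 145, 161, 168, 175, 186, 209, 218, 229, 239, 253] → cuts [3, 12, 36, 69, 84, 91, 104, 125, 134, 145, 161, 168, 175, 186, 209, 218, 229, 239, 253]

Pooled cuts: [3, 12, 32, 36, 46, 69, 80, 84, 91, 104, 125, 134, 145, 156, 161, 168, 175, 186, 197, 204, 209, 218, 229, 239, 248, 253]

Fragments:
  [0,3): 3 bp
  [3,12): 9 bp
  [12,32): 20 bp
  [32,36): 4 bp
  [36,46): 10 bp
  [46,69): 23 bp
  [69,80): 11 bp
  [80,84): 4 bp
  [84,91): 7 bp
  [91,104): 13 bp
  [104,125): 21 bp
  [125,134): 9 bp
  [134,145): 11 bp
  [145,156): 11 bp
  [156,161): 5 bp
  [161,168): 7 bp
  [168,175): 7 bp
  [175,186): 11 bp
  [186,197): 11 bp
  [197,204): 7 bp
  [204,209): 5 bp
  [209,218): 9 bp
  [218,229): 11 bp
  [229,239): 10 bp
  [239,248): 9 bp
  [248,253): 5 bp
  [253,274): 21 bp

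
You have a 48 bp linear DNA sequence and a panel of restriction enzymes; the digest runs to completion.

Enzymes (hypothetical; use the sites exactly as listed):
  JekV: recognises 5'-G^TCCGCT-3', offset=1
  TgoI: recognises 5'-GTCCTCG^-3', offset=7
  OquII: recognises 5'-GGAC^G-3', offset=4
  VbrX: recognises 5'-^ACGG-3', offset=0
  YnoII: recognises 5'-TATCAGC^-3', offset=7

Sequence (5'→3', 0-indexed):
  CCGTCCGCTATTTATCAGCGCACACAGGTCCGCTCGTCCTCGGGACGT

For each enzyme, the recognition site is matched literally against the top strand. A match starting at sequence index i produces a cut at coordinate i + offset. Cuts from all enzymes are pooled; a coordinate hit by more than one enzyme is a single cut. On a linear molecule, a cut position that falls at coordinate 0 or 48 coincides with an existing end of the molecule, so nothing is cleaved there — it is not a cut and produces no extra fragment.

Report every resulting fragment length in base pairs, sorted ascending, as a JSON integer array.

Per-enzyme occurrences:
  JekV GTCCGCT/1: at [2, 27] ⇒ [3, 28]
  TgoI GTCCTCG/7: at [35] ⇒ [42]
  OquII GGACG/4: at [42] ⇒ [46]
  VbrX (ACGG, off=0): no sites
  YnoII TATCAGC/7: at [12] ⇒ [19]

Pooled cuts: [3, 19, 28, 42, 46]

Fragments:
  [0,3): 3 bp
  [3,19): 16 bp
  [19,28): 9 bp
  [28,42): 14 bp
  [42,46): 4 bp
  [46,48): 2 bp

[2,3,4,9,14,16]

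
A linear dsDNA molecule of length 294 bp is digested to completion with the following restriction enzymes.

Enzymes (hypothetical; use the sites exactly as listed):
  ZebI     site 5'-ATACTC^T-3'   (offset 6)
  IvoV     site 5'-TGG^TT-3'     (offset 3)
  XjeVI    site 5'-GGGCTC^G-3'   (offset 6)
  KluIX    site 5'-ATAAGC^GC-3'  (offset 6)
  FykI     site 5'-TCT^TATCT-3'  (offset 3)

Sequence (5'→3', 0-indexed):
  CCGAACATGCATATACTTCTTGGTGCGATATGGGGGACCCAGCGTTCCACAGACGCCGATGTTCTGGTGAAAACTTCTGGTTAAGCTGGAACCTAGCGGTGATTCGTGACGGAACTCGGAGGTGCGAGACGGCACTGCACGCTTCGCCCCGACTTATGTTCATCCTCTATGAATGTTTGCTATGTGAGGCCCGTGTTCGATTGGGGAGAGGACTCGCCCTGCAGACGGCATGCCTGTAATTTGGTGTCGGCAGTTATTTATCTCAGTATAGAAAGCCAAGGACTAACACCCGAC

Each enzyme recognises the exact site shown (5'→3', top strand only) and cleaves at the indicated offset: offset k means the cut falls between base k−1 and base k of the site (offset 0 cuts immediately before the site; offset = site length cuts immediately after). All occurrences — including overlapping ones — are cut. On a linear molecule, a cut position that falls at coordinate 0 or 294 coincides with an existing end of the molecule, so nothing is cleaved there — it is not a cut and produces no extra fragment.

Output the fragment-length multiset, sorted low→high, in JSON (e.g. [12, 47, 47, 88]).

[80,214]

Site scan:
  ZebI (ATACTCT, off=6): no sites
  IvoV (TGGTT, off=3): starts [77] → cuts [80]
  XjeVI (GGGCTCG, off=6): no sites
  KluIX (ATAAGCGC, off=6): no sites
  FykI (TCTTATCT, off=3): no sites

All cut coordinates (distinct, sorted): [80]

Fragments:
  [0,80): 80 bp
  [80,294): 214 bp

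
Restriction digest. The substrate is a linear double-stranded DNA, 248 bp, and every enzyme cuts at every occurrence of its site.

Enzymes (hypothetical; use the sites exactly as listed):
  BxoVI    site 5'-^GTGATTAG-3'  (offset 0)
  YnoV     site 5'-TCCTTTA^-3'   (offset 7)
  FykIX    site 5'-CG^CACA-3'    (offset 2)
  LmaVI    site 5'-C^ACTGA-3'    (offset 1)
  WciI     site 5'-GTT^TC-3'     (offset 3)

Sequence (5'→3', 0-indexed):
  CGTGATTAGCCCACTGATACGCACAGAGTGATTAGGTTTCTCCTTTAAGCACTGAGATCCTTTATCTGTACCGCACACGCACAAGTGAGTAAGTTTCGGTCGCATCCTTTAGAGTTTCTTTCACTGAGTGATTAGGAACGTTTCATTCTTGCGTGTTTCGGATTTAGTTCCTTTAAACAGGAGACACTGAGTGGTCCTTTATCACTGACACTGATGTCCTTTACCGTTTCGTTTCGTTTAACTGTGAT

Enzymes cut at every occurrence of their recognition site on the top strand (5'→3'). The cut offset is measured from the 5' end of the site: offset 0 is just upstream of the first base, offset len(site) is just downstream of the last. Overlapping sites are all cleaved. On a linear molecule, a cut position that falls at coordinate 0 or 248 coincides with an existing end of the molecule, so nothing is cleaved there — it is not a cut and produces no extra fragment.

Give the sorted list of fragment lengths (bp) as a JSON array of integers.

[1,2,3,5,5,5,5,6,6,6,6,9,9,9,10,11,11,14,14,15,15,15,16,16,16,18]

Scan for sites:
  BxoVI GTGATTAG/0: at [1, 27, 127] ⇒ [1, 27, 127]
  YnoV TCCTTTA/7: at [40, 57, 104, 168, 194, 216] ⇒ [47, 64, 111, 175, 201, 223]
  FykIX CGCACA/2: at [19, 71, 77] ⇒ [21, 73, 79]
  LmaVI CACTGA/1: at [11, 49, 121, 184, 202, 208] ⇒ [12, 50, 122, 185, 203, 209]
  WciI GTTTC/3: at [35, 92, 113, 139, 154, 225, 230] ⇒ [38, 95, 116, 142, 157, 228, 233]

All cut coordinates (distinct, sorted): [1, 12, 21, 27, 38, 47, 50, 64, 73, 79, 95, 111, 116, 122, 127, 142, 157, 175, 185, 201, 203, 209, 223, 228, 233]

Fragment lengths:
  [0,1): 1 bp
  [1,12): 11 bp
  [12,21): 9 bp
  [21,27): 6 bp
  [27,38): 11 bp
  [38,47): 9 bp
  [47,50): 3 bp
  [50,64): 14 bp
  [64,73): 9 bp
  [73,79): 6 bp
  [79,95): 16 bp
  [95,111): 16 bp
  [111,116): 5 bp
  [116,122): 6 bp
  [122,127): 5 bp
  [127,142): 15 bp
  [142,157): 15 bp
  [157,175): 18 bp
  [175,185): 10 bp
  [185,201): 16 bp
  [201,203): 2 bp
  [203,209): 6 bp
  [209,223): 14 bp
  [223,228): 5 bp
  [228,233): 5 bp
  [233,248): 15 bp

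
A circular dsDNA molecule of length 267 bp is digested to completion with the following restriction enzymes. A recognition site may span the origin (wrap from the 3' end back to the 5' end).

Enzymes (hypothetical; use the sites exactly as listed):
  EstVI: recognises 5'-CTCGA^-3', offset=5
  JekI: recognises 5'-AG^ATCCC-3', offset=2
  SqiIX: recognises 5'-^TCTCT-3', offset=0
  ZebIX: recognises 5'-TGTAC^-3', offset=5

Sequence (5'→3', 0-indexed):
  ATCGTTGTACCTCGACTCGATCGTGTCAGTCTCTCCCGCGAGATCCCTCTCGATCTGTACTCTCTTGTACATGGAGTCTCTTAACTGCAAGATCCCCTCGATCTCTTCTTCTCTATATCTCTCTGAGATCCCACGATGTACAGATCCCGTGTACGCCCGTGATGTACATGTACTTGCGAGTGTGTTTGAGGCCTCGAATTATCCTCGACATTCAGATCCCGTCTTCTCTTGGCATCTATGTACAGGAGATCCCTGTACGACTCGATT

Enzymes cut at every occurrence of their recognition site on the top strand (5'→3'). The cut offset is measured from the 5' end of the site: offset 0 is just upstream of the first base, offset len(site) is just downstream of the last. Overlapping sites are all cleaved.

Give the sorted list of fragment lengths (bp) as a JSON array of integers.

Per-enzyme occurrences:
  EstVI CTCGA/5: at [10, 15, 48, 96, 192, 203, 260] ⇒ [15, 20, 53, 101, 197, 208, 265]
  JekI AGATCCC/2: at [40, 89, 125, 141, 213, 246] ⇒ [42, 91, 127, 143, 215, 248]
  SqiIX TCTCT/0: at [29, 60, 76, 101, 109, 117, 119, 224] ⇒ [29, 60, 76, 101, 109, 117, 119, 224]
  ZebIX TGTAC/5: at [5, 55, 65, 136, 149, 162, 168, 238, 253] ⇒ [10, 60, 70, 141, 154, 167, 173, 243, 258]

All cut coordinates (distinct, sorted): [10, 15, 20, 29, 42, 53, 60, 70, 76, 91, 101, 109, 117, 119, 127, 141, 143, 154, 167, 173, 197, 208, 215, 224, 243, 248, 258, 265]

Fragments:
  10→15: 5 bp
  15→20: 5 bp
  20→29: 9 bp
  29→42: 13 bp
  42→53: 11 bp
  53→60: 7 bp
  60→70: 10 bp
  70→76: 6 bp
  76→91: 15 bp
  91→101: 10 bp
  101→109: 8 bp
  109→117: 8 bp
  117→119: 2 bp
  119→127: 8 bp
  127→141: 14 bp
  141→143: 2 bp
  143→154: 11 bp
  154→167: 13 bp
  167→173: 6 bp
  173→197: 24 bp
  197→208: 11 bp
  208→215: 7 bp
  215→224: 9 bp
  224→243: 19 bp
  243→248: 5 bp
  248→258: 10 bp
  258→265: 7 bp
  265→10 (wrap): 267-265+10 = 12 bp

[2,2,5,5,5,6,6,7,7,7,8,8,8,9,9,10,10,10,11,11,11,12,13,13,14,15,19,24]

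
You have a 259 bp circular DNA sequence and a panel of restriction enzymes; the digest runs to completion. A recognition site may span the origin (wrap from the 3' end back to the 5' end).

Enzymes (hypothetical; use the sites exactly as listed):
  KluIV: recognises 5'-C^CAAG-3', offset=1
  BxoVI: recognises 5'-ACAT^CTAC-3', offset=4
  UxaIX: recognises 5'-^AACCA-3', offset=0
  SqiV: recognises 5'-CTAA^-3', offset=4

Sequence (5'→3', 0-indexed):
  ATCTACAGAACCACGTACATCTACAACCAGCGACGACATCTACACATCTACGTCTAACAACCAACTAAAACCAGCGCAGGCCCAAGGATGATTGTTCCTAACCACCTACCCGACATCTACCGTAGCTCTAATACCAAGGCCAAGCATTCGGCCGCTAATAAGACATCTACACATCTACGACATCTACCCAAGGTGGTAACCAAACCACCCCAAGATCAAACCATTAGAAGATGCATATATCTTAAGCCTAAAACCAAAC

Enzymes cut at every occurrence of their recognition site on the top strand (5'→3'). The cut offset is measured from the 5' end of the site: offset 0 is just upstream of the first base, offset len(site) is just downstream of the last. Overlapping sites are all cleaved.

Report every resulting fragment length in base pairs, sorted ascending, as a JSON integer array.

Per-enzyme occurrences:
  KluIV CCAAG/1: at [81, 133, 139, 187, 209] ⇒ [82, 134, 140, 188, 210]
  BxoVI ACATCTAC/4: at [16, 35, 43, 112, 162, 170, 179, 257] ⇒ [2, 20, 39, 47, 116, 166, 174, 183]
  UxaIX AACCA/0: at [8, 24, 58, 68, 99, 197, 202, 218, 251] ⇒ [8, 24, 58, 68, 99, 197, 202, 218, 251]
  SqiV CTAA/4: at [53, 64, 97, 127, 154, 247] ⇒ [57, 68, 101, 131, 158, 251]

Pooled cuts: [2, 8, 20, 24, 39, 47, 57, 58, 68, 82, 99, 101, 116, 131, 134, 140, 158, 166, 174, 183, 188, 197, 202, 210, 218, 251]

Fragment lengths:
  2→8: 6 bp
  8→20: 12 bp
  20→24: 4 bp
  24→39: 15 bp
  39→47: 8 bp
  47→57: 10 bp
  57→58: 1 bp
  58→68: 10 bp
  68→82: 14 bp
  82→99: 17 bp
  99→101: 2 bp
  101→116: 15 bp
  116→131: 15 bp
  131→134: 3 bp
  134→140: 6 bp
  140→158: 18 bp
  158→166: 8 bp
  166→174: 8 bp
  174→183: 9 bp
  183→188: 5 bp
  188→197: 9 bp
  197→202: 5 bp
  202→210: 8 bp
  210→218: 8 bp
  218→251: 33 bp
  251→2 (wrap): 259-251+2 = 10 bp

[1,2,3,4,5,5,6,6,8,8,8,8,8,9,9,10,10,10,12,14,15,15,15,17,18,33]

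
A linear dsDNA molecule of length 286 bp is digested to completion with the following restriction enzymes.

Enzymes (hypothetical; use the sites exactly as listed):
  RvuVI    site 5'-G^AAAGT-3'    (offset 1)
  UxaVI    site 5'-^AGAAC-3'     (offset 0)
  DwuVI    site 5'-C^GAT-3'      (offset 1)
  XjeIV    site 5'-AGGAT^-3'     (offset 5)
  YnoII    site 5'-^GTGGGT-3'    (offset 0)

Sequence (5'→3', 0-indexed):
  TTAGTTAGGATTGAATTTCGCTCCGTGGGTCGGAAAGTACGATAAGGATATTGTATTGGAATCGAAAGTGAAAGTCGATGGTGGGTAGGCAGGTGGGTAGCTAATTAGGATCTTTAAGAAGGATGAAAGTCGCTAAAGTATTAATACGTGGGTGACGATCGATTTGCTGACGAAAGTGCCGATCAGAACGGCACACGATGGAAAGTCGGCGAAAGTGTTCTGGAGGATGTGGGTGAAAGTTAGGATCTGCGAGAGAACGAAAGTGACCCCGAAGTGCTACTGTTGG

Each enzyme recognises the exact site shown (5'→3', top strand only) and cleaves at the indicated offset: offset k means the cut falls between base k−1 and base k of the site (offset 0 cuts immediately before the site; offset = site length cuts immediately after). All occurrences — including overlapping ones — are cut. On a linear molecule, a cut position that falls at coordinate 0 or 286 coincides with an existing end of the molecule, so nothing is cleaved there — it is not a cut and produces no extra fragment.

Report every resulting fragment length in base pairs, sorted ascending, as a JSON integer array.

[1,4,4,4,5,6,6,6,7,7,7,8,9,9,9,10,11,11,12,12,12,13,13,15,17,19,22,27]

Site scan:
  RvuVI (GAAAGT, off=1): starts [32, 63, 69, 124, 171, 200, 210, 234, 258] → cuts [33, 64, 70, 125, 172, 201, 211, 235, 259]
  UxaVI (AGAAC, off=0): starts [184, 253] → cuts [184, 253]
  DwuVI (CGAT, off=1): starts [39, 75, 155, 159, 179, 195] → cuts [40, 76, 156, 160, 180, 196]
  XjeIV (AGGAT, off=5): starts [6, 44, 106, 119, 223, 241] → cuts [11, 49, 111, 124, 228, 246]
  YnoII (GTGGGT, off=0): starts [24, 80, 92, 147, 228] → cuts [24, 80, 92, 147, 228]

All cut coordinates (distinct, sorted): [11, 24, 33, 40, 49, 64, 70, 76, 80, 92, 111, 124, 125, 147, 156, 160, 172, 180, 184, 196, 201, 211, 228, 235, 246, 253, 259]

Fragments:
  [0,11): 11 bp
  [11,24): 13 bp
  [24,33): 9 bp
  [33,40): 7 bp
  [40,49): 9 bp
  [49,64): 15 bp
  [64,70): 6 bp
  [70,76): 6 bp
  [76,80): 4 bp
  [80,92): 12 bp
  [92,111): 19 bp
  [111,124): 13 bp
  [124,125): 1 bp
  [125,147): 22 bp
  [147,156): 9 bp
  [156,160): 4 bp
  [160,172): 12 bp
  [172,180): 8 bp
  [180,184): 4 bp
  [184,196): 12 bp
  [196,201): 5 bp
  [201,211): 10 bp
  [211,228): 17 bp
  [228,235): 7 bp
  [235,246): 11 bp
  [246,253): 7 bp
  [253,259): 6 bp
  [259,286): 27 bp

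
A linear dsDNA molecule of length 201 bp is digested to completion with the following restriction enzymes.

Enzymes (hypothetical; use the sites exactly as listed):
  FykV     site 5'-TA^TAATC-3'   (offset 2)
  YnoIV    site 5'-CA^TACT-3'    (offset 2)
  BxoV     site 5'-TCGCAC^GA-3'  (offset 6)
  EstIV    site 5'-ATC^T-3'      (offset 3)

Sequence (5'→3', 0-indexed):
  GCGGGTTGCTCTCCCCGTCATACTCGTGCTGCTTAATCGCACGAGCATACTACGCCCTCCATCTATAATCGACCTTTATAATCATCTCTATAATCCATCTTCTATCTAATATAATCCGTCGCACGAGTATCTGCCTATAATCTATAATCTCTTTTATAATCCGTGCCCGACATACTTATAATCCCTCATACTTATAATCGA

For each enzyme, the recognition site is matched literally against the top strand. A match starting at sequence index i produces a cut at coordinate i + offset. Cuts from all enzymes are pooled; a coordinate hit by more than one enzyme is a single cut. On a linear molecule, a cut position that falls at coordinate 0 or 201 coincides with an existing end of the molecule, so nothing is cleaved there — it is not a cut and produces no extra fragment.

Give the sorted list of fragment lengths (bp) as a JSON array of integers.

Per-enzyme occurrences:
  FykV TATAATC/2: at [63, 76, 88, 109, 135, 142, 154, 176, 192] ⇒ [65, 78, 90, 111, 137, 144, 156, 178, 194]
  YnoIV CATACT/2: at [18, 45, 170, 186] ⇒ [20, 47, 172, 188]
  BxoV TCGCACGA/6: at [36, 118] ⇒ [42, 124]
  EstIV ATCT/3: at [60, 83, 96, 103, 128, 139, 146] ⇒ [63, 86, 99, 106, 131, 142, 149]

All cut coordinates (distinct, sorted): [20, 42, 47, 63, 65, 78, 86, 90, 99, 106, 111, 124, 131, 137, 142, 144, 149, 156, 172, 178, 188, 194]

Fragment lengths:
  [0,20): 20 bp
  [20,42): 22 bp
  [42,47): 5 bp
  [47,63): 16 bp
  [63,65): 2 bp
  [65,78): 13 bp
  [78,86): 8 bp
  [86,90): 4 bp
  [90,99): 9 bp
  [99,106): 7 bp
  [106,111): 5 bp
  [111,124): 13 bp
  [124,131): 7 bp
  [131,137): 6 bp
  [137,142): 5 bp
  [142,144): 2 bp
  [144,149): 5 bp
  [149,156): 7 bp
  [156,172): 16 bp
  [172,178): 6 bp
  [178,188): 10 bp
  [188,194): 6 bp
  [194,201): 7 bp

[2,2,4,5,5,5,5,6,6,6,7,7,7,7,8,9,10,13,13,16,16,20,22]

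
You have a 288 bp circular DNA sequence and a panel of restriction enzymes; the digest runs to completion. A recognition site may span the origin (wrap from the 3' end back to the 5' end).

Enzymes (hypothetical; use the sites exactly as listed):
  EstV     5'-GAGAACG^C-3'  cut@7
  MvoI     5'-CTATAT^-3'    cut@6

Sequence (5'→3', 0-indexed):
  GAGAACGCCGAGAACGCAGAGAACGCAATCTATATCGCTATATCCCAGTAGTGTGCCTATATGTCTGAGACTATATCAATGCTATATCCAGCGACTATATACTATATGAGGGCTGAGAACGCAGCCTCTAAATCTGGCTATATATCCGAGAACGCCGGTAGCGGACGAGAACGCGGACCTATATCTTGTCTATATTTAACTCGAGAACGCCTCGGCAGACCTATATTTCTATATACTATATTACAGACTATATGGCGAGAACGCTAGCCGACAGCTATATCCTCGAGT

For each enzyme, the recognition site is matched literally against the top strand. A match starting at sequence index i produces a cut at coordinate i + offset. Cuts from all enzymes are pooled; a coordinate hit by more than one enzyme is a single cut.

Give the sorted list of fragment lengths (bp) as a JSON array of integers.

[7,7,8,8,9,9,10,10,11,11,11,11,12,13,14,14,14,15,17,17,19,19,22]

Scan for sites:
  EstV (GAGAACGC, off=7): starts [0, 9, 18, 114, 147, 166, 202, 256] → cuts [7, 16, 25, 121, 154, 173, 209, 263]
  MvoI (CTATAT, off=6): starts [29, 37, 56, 70, 81, 94, 101, 137, 178, 189, 220, 228, 235, 247, 274] → cuts [35, 43, 62, 76, 87, 100, 107, 143, 184, 195, 226, 234, 241, 253, 280]

Pooled cuts: [7, 16, 25, 35, 43, 62, 76, 87, 100, 107, 121, 143, 154, 173, 184, 195, 209, 226, 234, 241, 253, 263, 280]

Fragment lengths:
  7→16: 9 bp
  16→25: 9 bp
  25→35: 10 bp
  35→43: 8 bp
  43→62: 19 bp
  62→76: 14 bp
  76→87: 11 bp
  87→100: 13 bp
  100→107: 7 bp
  107→121: 14 bp
  121→143: 22 bp
  143→154: 11 bp
  154→173: 19 bp
  173→184: 11 bp
  184→195: 11 bp
  195→209: 14 bp
  209→226: 17 bp
  226→234: 8 bp
  234→241: 7 bp
  241→253: 12 bp
  253→263: 10 bp
  263→280: 17 bp
  280→7 (wrap): 288-280+7 = 15 bp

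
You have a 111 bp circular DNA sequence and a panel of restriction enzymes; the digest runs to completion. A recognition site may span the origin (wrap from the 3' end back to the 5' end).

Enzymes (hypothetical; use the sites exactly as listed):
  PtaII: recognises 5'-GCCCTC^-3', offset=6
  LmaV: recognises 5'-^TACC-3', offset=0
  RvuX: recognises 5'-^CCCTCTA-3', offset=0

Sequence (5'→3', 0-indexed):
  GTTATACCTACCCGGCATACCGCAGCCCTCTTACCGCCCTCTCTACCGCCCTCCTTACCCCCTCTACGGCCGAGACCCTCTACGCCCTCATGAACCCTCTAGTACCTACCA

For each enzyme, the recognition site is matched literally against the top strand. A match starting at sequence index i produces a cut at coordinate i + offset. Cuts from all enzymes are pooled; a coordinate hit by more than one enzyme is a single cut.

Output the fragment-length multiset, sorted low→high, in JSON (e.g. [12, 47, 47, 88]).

[1,2,2,4,4,4,5,8,9,9,10,10,13,14,16]

Site scan:
  PtaII (GCCCTC, off=6): starts [24, 35, 47, 83] → cuts [30, 41, 53, 89]
  LmaV (TACC, off=0): starts [4, 8, 17, 31, 43, 55, 102, 106] → cuts [4, 8, 17, 31, 43, 55, 102, 106]
  RvuX (CCCTCTA, off=0): starts [59, 75, 94] → cuts [59, 75, 94]

Pooled cuts: [4, 8, 17, 30, 31, 41, 43, 53, 55, 59, 75, 89, 94, 102, 106]

Fragments:
  4→8: 4 bp
  8→17: 9 bp
  17→30: 13 bp
  30→31: 1 bp
  31→41: 10 bp
  41→43: 2 bp
  43→53: 10 bp
  53→55: 2 bp
  55→59: 4 bp
  59→75: 16 bp
  75→89: 14 bp
  89→94: 5 bp
  94→102: 8 bp
  102→106: 4 bp
  106→4 (wrap): 111-106+4 = 9 bp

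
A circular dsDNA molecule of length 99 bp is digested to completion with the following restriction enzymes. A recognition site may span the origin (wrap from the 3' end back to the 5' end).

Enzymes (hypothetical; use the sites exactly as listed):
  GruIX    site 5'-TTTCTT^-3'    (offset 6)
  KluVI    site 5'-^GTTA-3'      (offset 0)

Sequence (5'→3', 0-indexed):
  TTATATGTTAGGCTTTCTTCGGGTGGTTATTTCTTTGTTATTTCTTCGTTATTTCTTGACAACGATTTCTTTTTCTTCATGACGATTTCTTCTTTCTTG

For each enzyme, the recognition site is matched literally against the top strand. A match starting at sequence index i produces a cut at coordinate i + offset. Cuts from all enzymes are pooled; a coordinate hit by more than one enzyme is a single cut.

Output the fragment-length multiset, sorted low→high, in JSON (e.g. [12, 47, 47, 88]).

[1,1,6,6,7,7,10,10,10,13,14,14]

Per-enzyme occurrences:
  GruIX TTTCTT/6: at [13, 29, 40, 51, 65, 71, 85, 92] ⇒ [19, 35, 46, 57, 71, 77, 91, 98]
  KluVI GTTA/0: at [6, 25, 36, 47, 98] ⇒ [6, 25, 36, 47, 98]

All cut coordinates (distinct, sorted): [6, 19, 25, 35, 36, 46, 47, 57, 71, 77, 91, 98]

Fragment lengths:
  6→19: 13 bp
  19→25: 6 bp
  25→35: 10 bp
  35→36: 1 bp
  36→46: 10 bp
  46→47: 1 bp
  47→57: 10 bp
  57→71: 14 bp
  71→77: 6 bp
  77→91: 14 bp
  91→98: 7 bp
  98→6 (wrap): 99-98+6 = 7 bp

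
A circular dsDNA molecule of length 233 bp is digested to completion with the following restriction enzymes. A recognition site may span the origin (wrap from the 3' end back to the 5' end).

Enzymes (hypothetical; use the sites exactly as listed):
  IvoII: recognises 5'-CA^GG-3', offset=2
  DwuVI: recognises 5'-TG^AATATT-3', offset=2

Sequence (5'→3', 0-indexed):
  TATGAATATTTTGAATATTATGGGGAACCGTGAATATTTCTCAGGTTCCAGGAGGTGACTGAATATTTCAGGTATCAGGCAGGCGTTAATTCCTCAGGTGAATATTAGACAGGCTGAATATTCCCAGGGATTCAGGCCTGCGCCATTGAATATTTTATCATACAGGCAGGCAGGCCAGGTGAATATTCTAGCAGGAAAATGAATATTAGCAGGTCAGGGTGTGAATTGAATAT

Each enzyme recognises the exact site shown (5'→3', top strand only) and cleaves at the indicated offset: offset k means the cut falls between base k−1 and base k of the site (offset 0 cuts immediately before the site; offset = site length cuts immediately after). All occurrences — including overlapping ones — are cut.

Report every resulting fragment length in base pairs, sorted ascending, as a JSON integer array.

[4,4,4,4,4,5,5,5,7,7,8,8,9,9,9,10,10,11,11,11,12,12,14,15,16,19]

Scan for sites:
  IvoII CAGG/2: at [41, 48, 68, 75, 79, 94, 109, 124, 132, 162, 166, 170, 175, 191, 209, 214] ⇒ [43, 50, 70, 77, 81, 96, 111, 126, 134, 164, 168, 172, 177, 193, 211, 216]
  DwuVI TGAATATT/2: at [2, 11, 30, 59, 98, 114, 146, 179, 199, 226] ⇒ [4, 13, 32, 61, 100, 116, 148, 181, 201, 228]

Pooled cuts: [4, 13, 32, 43, 50, 61, 70, 77, 81, 96, 100, 111, 116, 126, 134, 148, 164, 168, 172, 177, 181, 193, 201, 211, 216, 228]

Fragment lengths:
  4→13: 9 bp
  13→32: 19 bp
  32→43: 11 bp
  43→50: 7 bp
  50→61: 11 bp
  61→70: 9 bp
  70→77: 7 bp
  77→81: 4 bp
  81→96: 15 bp
  96→100: 4 bp
  100→111: 11 bp
  111→116: 5 bp
  116→126: 10 bp
  126→134: 8 bp
  134→148: 14 bp
  148→164: 16 bp
  164→168: 4 bp
  168→172: 4 bp
  172→177: 5 bp
  177→181: 4 bp
  181→193: 12 bp
  193→201: 8 bp
  201→211: 10 bp
  211→216: 5 bp
  216→228: 12 bp
  228→4 (wrap): 233-228+4 = 9 bp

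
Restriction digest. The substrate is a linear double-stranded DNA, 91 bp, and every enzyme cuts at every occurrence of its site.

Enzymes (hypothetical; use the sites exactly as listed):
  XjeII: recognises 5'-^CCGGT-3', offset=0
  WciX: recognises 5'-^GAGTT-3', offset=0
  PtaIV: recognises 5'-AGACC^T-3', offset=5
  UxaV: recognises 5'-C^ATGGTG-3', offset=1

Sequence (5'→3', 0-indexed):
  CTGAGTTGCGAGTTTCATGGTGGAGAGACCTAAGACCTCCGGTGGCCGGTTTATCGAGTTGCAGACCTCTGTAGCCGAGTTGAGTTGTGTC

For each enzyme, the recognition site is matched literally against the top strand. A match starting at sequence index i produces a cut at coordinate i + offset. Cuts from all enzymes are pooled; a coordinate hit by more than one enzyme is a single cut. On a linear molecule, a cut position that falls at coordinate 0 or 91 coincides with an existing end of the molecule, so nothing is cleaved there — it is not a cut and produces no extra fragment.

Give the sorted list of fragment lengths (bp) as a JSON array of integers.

Scan for sites:
  XjeII CCGGT/0: at [38, 45] ⇒ [38, 45]
  WciX GAGTT/0: at [2, 9, 55, 76, 81] ⇒ [2, 9, 55, 76, 81]
  PtaIV AGACCT/5: at [25, 32, 62] ⇒ [30, 37, 67]
  UxaV CATGGTG/1: at [15] ⇒ [16]

All cut coordinates (distinct, sorted): [2, 9, 16, 30, 37, 38, 45, 55, 67, 76, 81]

Fragment lengths:
  [0,2): 2 bp
  [2,9): 7 bp
  [9,16): 7 bp
  [16,30): 14 bp
  [30,37): 7 bp
  [37,38): 1 bp
  [38,45): 7 bp
  [45,55): 10 bp
  [55,67): 12 bp
  [67,76): 9 bp
  [76,81): 5 bp
  [81,91): 10 bp

[1,2,5,7,7,7,7,9,10,10,12,14]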